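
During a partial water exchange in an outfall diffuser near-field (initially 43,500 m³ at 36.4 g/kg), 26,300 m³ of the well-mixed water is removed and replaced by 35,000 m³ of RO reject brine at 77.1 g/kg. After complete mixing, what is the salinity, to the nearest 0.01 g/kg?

63.69 g/kg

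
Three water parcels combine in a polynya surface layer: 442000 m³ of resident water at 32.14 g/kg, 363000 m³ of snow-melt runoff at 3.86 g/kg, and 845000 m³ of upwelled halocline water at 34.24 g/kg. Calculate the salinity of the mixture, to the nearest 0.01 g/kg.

Salt balance:
salt = 442,000×32.14 + 363,000×3.86 + 845,000×34.24 = 14,205,880 + 1,401,180 + 28,932,800 = 44,539,860
volume = 442,000 + 363,000 + 845,000 = 1,650,000 m³
S = 44,539,860 / 1,650,000 = 26.9939 g/kg

26.99 g/kg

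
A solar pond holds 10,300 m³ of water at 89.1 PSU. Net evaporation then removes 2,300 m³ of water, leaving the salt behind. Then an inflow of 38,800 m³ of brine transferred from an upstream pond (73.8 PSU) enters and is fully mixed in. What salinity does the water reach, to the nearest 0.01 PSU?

After evaporation: salt = 10,300×89.1 = 917,730; volume = 10,300 − 2,300 = 8,000 m³
After mixing: salt = 917,730 + 38,800×73.8 = 3,781,170; volume = 8,000 + 38,800 = 46,800 m³
S = 3,781,170 / 46,800 = 80.7942 PSU

80.79 PSU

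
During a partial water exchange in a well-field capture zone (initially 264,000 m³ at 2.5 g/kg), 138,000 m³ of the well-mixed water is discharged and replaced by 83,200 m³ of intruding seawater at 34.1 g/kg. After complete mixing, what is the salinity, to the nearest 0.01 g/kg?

Remaining after removal: 126,000 m³ at 2.5 g/kg (salt = 315,000)
After addition: salt = 315,000 + 83,200×34.1 = 3,152,120; volume = 209,200 m³
S = 3,152,120 / 209,200 = 15.0675 g/kg

15.07 g/kg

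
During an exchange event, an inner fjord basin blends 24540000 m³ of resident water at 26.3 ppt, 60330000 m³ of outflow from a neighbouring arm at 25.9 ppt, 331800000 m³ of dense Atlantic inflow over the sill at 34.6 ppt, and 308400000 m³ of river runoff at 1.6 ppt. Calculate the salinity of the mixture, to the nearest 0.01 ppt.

Total salt / total volume:
salt = 24,540,000×26.3 + 60,330,000×25.9 + 331,800,000×34.6 + 308,400,000×1.6 = 645,402,000 + 1,562,547,000 + 11,480,280,000 + 493,440,000 = 14,181,669,000
volume = 24,540,000 + 60,330,000 + 331,800,000 + 308,400,000 = 725,070,000 m³
S = 14,181,669,000 / 725,070,000 = 19.559 ppt

19.56 ppt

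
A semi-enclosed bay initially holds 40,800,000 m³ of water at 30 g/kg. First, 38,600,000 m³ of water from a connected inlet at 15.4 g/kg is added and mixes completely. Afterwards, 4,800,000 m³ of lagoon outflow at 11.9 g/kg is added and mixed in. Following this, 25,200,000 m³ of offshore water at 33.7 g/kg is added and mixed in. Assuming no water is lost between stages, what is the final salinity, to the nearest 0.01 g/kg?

24.91 g/kg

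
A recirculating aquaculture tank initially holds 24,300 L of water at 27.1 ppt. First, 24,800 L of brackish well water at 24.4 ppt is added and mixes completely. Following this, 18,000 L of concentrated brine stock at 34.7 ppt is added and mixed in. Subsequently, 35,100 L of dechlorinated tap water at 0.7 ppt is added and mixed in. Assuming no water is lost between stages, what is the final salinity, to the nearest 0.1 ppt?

Total salt / total volume:
Initial salt = 24,300×27.1 = 658,530
After stage 1: salt = 658,530 + 24,800×24.4 = 1,263,650; volume = 49,100 L; S = 25.736 ppt
After stage 2: salt = 1,263,650 + 18,000×34.7 = 1,888,250; volume = 67,100 L; S = 28.141 ppt
After stage 3: salt = 1,888,250 + 35,100×0.7 = 1,912,820; volume = 102,200 L
S = 1,912,820 / 102,200 = 18.7164 ppt

18.7 ppt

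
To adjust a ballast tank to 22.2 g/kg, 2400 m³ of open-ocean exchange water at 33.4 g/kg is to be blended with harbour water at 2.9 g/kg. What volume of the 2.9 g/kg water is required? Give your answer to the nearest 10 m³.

1390 m³

Salt balance: 2,400×33.4 + V×2.9 = (2,400+V)×22.2
80,160 + 2.9V = 53,280 + 22.2V
26,880 = 19.3V
V = 1,392.75 m³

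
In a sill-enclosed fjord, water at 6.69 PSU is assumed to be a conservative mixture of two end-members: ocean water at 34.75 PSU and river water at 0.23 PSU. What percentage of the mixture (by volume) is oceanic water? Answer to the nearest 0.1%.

18.7%

Let g be the oceanic fraction. Salt balance per unit volume:
g×34.75 + (1−g)×0.23 = 6.69
g = (6.69 − 0.23) / (34.75 − 0.23) = 6.46/34.52 = 0.1871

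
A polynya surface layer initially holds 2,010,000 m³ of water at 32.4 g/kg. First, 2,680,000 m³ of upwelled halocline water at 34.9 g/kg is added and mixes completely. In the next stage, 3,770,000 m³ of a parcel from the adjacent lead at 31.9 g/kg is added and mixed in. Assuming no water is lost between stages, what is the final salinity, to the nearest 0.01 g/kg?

Conserving salt mass:
Initial salt = 2,010,000×32.4 = 65,124,000
After stage 1: salt = 65,124,000 + 2,680,000×34.9 = 158,656,000; volume = 4,690,000 m³; S = 33.829 g/kg
After stage 2: salt = 158,656,000 + 3,770,000×31.9 = 278,919,000; volume = 8,460,000 m³
S = 278,919,000 / 8,460,000 = 32.9691 g/kg

32.97 g/kg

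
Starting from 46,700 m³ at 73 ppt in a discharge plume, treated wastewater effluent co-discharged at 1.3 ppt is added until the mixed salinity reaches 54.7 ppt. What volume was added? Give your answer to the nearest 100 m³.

16000 m³

Salt balance: 46,700×73 + V×1.3 = (46,700+V)×54.7
3,409,100 + 1.3V = 2,554,490 + 54.7V
854,610 = 53.4V
V = 16,003.93 m³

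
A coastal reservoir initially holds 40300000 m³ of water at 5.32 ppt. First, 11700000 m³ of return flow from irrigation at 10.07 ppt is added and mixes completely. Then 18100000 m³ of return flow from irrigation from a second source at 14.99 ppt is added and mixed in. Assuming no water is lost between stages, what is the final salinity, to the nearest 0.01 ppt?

Salt balance:
Initial salt = 40,300,000×5.32 = 214,396,000
After stage 1: salt = 214,396,000 + 11,700,000×10.07 = 332,215,000; volume = 52,000,000 m³; S = 6.389 ppt
After stage 2: salt = 332,215,000 + 18,100,000×14.99 = 603,534,000; volume = 70,100,000 m³
S = 603,534,000 / 70,100,000 = 8.6096 ppt

8.61 ppt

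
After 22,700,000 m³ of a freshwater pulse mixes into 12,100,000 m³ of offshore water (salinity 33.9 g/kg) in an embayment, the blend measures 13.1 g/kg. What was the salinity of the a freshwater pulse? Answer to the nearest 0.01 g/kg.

2.01 g/kg

Salt balance: 12,100,000×33.9 + 22,700,000×S = 34,800,000×13.1
410,190,000 + 22,700,000·S = 455,880,000
S = (455,880,000 − 410,190,000) / 22,700,000 = 2.0128 g/kg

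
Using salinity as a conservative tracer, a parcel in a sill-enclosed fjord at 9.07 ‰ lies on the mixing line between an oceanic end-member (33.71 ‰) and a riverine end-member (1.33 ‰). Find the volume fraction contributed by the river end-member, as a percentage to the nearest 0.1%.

76.1%

Let f be the freshwater fraction. Salt balance per unit volume:
f×1.33 + (1−f)×33.71 = 9.07
f = (33.71 − 9.07) / (33.71 − 1.33) = 24.64/32.38 = 0.761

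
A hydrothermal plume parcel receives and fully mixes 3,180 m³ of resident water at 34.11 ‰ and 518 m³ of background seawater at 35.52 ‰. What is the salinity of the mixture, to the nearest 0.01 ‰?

34.31 ‰

By conservation of dissolved salt,
salt = 3,180×34.11 + 518×35.52 = 108,469.8 + 18,399.36 = 126,869.16
volume = 3,180 + 518 = 3,698 m³
S = 126,869.16 / 3,698 = 34.3075 ‰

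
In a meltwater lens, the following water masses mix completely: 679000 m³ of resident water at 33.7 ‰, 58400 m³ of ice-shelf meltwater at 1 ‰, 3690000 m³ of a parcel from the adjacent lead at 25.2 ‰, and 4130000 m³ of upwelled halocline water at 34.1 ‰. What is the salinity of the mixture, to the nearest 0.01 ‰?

30.00 ‰

Weighted by volume,
salt = 679,000×33.7 + 58,400×1 + 3,690,000×25.2 + 4,130,000×34.1 = 22,882,300 + 58,400 + 92,988,000 + 140,833,000 = 256,761,700
volume = 679,000 + 58,400 + 3,690,000 + 4,130,000 = 8,557,400 m³
S = 256,761,700 / 8,557,400 = 30.0046 ‰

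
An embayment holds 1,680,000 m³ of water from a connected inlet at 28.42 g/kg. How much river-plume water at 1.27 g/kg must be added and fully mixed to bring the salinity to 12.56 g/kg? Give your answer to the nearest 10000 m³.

2360000 m³

Salt balance: 1,680,000×28.42 + V×1.27 = (1,680,000+V)×12.56
47,745,600 + 1.27V = 21,100,800 + 12.56V
26,644,800 = 11.29V
V = 2,360,035.43 m³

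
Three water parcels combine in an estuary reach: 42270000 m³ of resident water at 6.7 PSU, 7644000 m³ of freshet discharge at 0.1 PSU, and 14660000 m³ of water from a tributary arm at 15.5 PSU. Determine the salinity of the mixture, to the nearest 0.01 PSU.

By conservation of dissolved salt,
salt = 42,270,000×6.7 + 7,644,000×0.1 + 14,660,000×15.5 = 283,209,000 + 764,400 + 227,230,000 = 511,203,400
volume = 42,270,000 + 7,644,000 + 14,660,000 = 64,574,000 m³
S = 511,203,400 / 64,574,000 = 7.9166 PSU

7.92 PSU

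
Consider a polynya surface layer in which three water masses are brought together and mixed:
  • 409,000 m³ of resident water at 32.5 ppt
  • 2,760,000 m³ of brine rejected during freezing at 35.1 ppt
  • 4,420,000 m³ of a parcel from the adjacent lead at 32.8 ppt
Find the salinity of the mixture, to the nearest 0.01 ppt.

33.62 ppt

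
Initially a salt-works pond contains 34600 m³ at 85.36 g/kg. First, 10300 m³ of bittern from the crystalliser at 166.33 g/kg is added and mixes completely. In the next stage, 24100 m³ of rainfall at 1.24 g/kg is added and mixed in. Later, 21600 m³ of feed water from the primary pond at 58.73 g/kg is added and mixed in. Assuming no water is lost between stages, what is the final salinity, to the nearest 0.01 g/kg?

65.84 g/kg

Total salt / total volume:
Initial salt = 34,600×85.36 = 2,953,456
After stage 1: salt = 2,953,456 + 10,300×166.33 = 4,666,655; volume = 44,900 m³; S = 103.934 g/kg
After stage 2: salt = 4,666,655 + 24,100×1.24 = 4,696,539; volume = 69,000 m³; S = 68.066 g/kg
After stage 3: salt = 4,696,539 + 21,600×58.73 = 5,965,107; volume = 90,600 m³
S = 5,965,107 / 90,600 = 65.84 g/kg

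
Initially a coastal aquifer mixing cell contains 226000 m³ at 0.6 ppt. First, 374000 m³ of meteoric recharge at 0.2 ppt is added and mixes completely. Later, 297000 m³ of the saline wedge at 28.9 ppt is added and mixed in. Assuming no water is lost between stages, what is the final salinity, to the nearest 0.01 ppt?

9.80 ppt

Total salt / total volume:
Initial salt = 226,000×0.6 = 135,600
After stage 1: salt = 135,600 + 374,000×0.2 = 210,400; volume = 600,000 m³; S = 0.351 ppt
After stage 2: salt = 210,400 + 297,000×28.9 = 8,793,700; volume = 897,000 m³
S = 8,793,700 / 897,000 = 9.8035 ppt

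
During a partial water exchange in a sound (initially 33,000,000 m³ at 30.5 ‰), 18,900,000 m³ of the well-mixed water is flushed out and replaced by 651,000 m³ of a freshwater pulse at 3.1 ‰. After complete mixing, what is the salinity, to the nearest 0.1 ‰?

29.3 ‰

Remaining after removal: 14,100,000 m³ at 30.5 ‰ (salt = 430,050,000)
After addition: salt = 430,050,000 + 651,000×3.1 = 432,068,100; volume = 14,751,000 m³
S = 432,068,100 / 14,751,000 = 29.2908 ‰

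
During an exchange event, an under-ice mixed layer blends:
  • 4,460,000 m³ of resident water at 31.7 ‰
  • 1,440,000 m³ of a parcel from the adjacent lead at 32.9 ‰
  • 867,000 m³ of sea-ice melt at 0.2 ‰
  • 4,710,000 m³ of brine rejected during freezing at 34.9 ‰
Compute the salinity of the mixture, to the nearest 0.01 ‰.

Conserving salt mass:
salt = 4,460,000×31.7 + 1,440,000×32.9 + 867,000×0.2 + 4,710,000×34.9 = 141,382,000 + 47,376,000 + 173,400 + 164,379,000 = 353,310,400
volume = 4,460,000 + 1,440,000 + 867,000 + 4,710,000 = 11,477,000 m³
S = 353,310,400 / 11,477,000 = 30.7842 ‰

30.78 ‰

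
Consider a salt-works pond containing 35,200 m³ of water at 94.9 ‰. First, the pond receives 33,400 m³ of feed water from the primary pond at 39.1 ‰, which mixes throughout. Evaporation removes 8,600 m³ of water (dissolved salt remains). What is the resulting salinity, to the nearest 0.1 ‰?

After mixing: salt = 35,200×94.9 + 33,400×39.1 = 4,646,420; volume = 68,600 m³
After evaporation: salt unchanged = 4,646,420; volume = 68,600 − 8,600 = 60,000 m³
S = 4,646,420 / 60,000 = 77.4403 ‰

77.4 ‰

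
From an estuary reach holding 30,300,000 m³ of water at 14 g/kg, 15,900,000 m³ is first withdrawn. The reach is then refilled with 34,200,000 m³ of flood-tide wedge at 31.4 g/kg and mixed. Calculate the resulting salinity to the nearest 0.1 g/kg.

Remaining after removal: 14,400,000 m³ at 14 g/kg (salt = 201,600,000)
After addition: salt = 201,600,000 + 34,200,000×31.4 = 1,275,480,000; volume = 48,600,000 m³
S = 1,275,480,000 / 48,600,000 = 26.2444 g/kg

26.2 g/kg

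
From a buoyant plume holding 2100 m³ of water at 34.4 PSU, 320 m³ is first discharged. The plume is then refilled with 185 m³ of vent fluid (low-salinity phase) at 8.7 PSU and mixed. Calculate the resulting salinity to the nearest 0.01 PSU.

31.98 PSU

Remaining after removal: 1,780 m³ at 34.4 PSU (salt = 61,232)
After addition: salt = 61,232 + 185×8.7 = 62,841.5; volume = 1,965 m³
S = 62,841.5 / 1,965 = 31.9804 PSU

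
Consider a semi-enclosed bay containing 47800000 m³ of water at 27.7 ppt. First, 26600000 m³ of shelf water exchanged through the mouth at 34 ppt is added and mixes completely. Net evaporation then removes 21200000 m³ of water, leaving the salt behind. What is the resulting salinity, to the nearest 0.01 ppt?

After mixing: salt = 47,800,000×27.7 + 26,600,000×34 = 2,228,460,000; volume = 74,400,000 m³
After evaporation: salt unchanged = 2,228,460,000; volume = 74,400,000 − 21,200,000 = 53,200,000 m³
S = 2,228,460,000 / 53,200,000 = 41.8883 ppt

41.89 ppt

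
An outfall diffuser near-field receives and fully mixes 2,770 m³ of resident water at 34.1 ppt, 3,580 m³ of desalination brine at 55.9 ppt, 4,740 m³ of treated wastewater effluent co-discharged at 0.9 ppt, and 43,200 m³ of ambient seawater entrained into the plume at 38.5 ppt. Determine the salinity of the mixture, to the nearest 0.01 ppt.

Conserving salt mass:
salt = 2,770×34.1 + 3,580×55.9 + 4,740×0.9 + 43,200×38.5 = 94,457 + 200,122 + 4,266 + 1,663,200 = 1,962,045
volume = 2,770 + 3,580 + 4,740 + 43,200 = 54,290 m³
S = 1,962,045 / 54,290 = 36.1401 ppt

36.14 ppt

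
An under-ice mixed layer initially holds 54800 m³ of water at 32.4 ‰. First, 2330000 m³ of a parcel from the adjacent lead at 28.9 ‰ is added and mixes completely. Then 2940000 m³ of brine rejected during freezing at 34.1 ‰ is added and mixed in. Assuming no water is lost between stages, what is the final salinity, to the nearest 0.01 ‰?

31.81 ‰

Salt balance:
Initial salt = 54,800×32.4 = 1,775,520
After stage 1: salt = 1,775,520 + 2,330,000×28.9 = 69,112,520; volume = 2,384,800 m³; S = 28.98 ‰
After stage 2: salt = 69,112,520 + 2,940,000×34.1 = 169,366,520; volume = 5,324,800 m³
S = 169,366,520 / 5,324,800 = 31.8071 ‰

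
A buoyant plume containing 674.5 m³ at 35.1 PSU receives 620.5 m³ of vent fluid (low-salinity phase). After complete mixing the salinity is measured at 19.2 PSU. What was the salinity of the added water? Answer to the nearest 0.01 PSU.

1.92 PSU

Salt balance: 674.5×35.1 + 620.5×S = 1,295×19.2
23,674.95 + 620.5·S = 24,864
S = (24,864 − 23,674.95) / 620.5 = 1.9163 PSU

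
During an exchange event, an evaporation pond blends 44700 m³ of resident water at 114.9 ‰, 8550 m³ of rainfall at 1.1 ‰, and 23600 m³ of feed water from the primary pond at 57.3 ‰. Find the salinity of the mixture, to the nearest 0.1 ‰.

Salt balance:
salt = 44,700×114.9 + 8,550×1.1 + 23,600×57.3 = 5,136,030 + 9,405 + 1,352,280 = 6,497,715
volume = 44,700 + 8,550 + 23,600 = 76,850 m³
S = 6,497,715 / 76,850 = 84.551 ‰

84.6 ‰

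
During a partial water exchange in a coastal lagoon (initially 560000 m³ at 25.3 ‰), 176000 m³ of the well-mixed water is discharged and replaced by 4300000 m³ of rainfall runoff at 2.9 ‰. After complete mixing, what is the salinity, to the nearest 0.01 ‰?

4.74 ‰

Remaining after removal: 384,000 m³ at 25.3 ‰ (salt = 9,715,200)
After addition: salt = 9,715,200 + 4,300,000×2.9 = 22,185,200; volume = 4,684,000 m³
S = 22,185,200 / 4,684,000 = 4.7364 ‰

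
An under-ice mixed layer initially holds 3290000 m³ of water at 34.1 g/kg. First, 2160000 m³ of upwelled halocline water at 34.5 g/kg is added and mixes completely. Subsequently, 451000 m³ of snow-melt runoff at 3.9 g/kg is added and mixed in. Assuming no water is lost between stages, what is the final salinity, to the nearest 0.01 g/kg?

Total salt / total volume:
Initial salt = 3,290,000×34.1 = 112,189,000
After stage 1: salt = 112,189,000 + 2,160,000×34.5 = 186,709,000; volume = 5,450,000 m³; S = 34.259 g/kg
After stage 2: salt = 186,709,000 + 451,000×3.9 = 188,467,900; volume = 5,901,000 m³
S = 188,467,900 / 5,901,000 = 31.9383 g/kg

31.94 g/kg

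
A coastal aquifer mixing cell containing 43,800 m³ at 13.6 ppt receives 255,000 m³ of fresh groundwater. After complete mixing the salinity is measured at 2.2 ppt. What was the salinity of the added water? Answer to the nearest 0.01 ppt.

0.24 ppt

Salt balance: 43,800×13.6 + 255,000×S = 298,800×2.2
595,680 + 255,000·S = 657,360
S = (657,360 − 595,680) / 255,000 = 0.2419 ppt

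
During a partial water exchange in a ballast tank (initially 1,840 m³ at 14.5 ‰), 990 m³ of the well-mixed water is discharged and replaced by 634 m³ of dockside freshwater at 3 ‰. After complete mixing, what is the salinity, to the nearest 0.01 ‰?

9.59 ‰

Remaining after removal: 850 m³ at 14.5 ‰ (salt = 12,325)
After addition: salt = 12,325 + 634×3 = 14,227; volume = 1,484 m³
S = 14,227 / 1,484 = 9.5869 ‰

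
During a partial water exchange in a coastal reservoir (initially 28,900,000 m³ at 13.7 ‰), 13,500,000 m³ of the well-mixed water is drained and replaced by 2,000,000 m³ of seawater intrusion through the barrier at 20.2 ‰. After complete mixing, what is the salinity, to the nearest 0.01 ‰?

14.45 ‰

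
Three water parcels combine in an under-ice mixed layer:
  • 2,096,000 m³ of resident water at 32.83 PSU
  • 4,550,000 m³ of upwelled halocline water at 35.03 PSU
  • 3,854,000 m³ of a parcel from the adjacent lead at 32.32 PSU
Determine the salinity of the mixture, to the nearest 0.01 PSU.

33.60 PSU

By conservation of dissolved salt,
salt = 2,096,000×32.83 + 4,550,000×35.03 + 3,854,000×32.32 = 68,811,680 + 159,386,500 + 124,561,280 = 352,759,460
volume = 2,096,000 + 4,550,000 + 3,854,000 = 10,500,000 m³
S = 352,759,460 / 10,500,000 = 33.5961 PSU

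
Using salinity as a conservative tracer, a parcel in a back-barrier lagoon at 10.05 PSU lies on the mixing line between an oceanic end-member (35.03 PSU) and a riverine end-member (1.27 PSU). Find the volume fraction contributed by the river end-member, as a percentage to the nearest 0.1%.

74.0%

Let f be the freshwater fraction. Salt balance per unit volume:
f×1.27 + (1−f)×35.03 = 10.05
f = (35.03 − 10.05) / (35.03 − 1.27) = 24.98/33.76 = 0.7399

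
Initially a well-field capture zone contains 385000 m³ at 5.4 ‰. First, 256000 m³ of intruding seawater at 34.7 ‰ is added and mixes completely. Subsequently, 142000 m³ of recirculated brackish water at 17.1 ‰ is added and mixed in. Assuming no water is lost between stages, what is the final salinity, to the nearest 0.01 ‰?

17.10 ‰

By conservation of dissolved salt,
Initial salt = 385,000×5.4 = 2,079,000
After stage 1: salt = 2,079,000 + 256,000×34.7 = 10,962,200; volume = 641,000 m³; S = 17.102 ‰
After stage 2: salt = 10,962,200 + 142,000×17.1 = 13,390,400; volume = 783,000 m³
S = 13,390,400 / 783,000 = 17.1014 ‰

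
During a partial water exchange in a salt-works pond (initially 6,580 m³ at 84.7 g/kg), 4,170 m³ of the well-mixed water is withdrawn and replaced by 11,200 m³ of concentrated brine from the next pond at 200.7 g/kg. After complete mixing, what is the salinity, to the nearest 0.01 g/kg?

180.16 g/kg

Remaining after removal: 2,410 m³ at 84.7 g/kg (salt = 204,127)
After addition: salt = 204,127 + 11,200×200.7 = 2,451,967; volume = 13,610 m³
S = 2,451,967 / 13,610 = 180.1592 g/kg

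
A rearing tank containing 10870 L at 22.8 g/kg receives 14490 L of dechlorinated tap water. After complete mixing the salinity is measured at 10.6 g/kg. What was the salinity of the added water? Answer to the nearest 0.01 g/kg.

1.45 g/kg

Salt balance: 10,870×22.8 + 14,490×S = 25,360×10.6
247,836 + 14,490·S = 268,816
S = (268,816 − 247,836) / 14,490 = 1.4479 g/kg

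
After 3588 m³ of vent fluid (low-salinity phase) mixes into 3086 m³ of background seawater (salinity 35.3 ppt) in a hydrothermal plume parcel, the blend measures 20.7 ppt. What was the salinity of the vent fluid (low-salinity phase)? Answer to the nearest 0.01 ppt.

Salt balance: 3,086×35.3 + 3,588×S = 6,674×20.7
108,935.8 + 3,588·S = 138,151.8
S = (138,151.8 − 108,935.8) / 3,588 = 8.1427 ppt

8.14 ppt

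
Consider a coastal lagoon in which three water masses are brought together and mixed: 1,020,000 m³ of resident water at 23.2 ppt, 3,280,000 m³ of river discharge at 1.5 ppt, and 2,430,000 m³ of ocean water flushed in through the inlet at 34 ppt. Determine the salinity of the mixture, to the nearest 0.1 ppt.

16.5 ppt

Conserving salt mass:
salt = 1,020,000×23.2 + 3,280,000×1.5 + 2,430,000×34 = 23,664,000 + 4,920,000 + 82,620,000 = 111,204,000
volume = 1,020,000 + 3,280,000 + 2,430,000 = 6,730,000 m³
S = 111,204,000 / 6,730,000 = 16.524 ppt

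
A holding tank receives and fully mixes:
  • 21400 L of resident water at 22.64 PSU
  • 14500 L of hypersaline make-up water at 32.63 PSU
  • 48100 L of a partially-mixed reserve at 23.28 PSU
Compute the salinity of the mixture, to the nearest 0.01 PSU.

Weighted by volume,
salt = 21,400×22.64 + 14,500×32.63 + 48,100×23.28 = 484,496 + 473,135 + 1,119,768 = 2,077,399
volume = 21,400 + 14,500 + 48,100 = 84,000 L
S = 2,077,399 / 84,000 = 24.7309 PSU

24.73 PSU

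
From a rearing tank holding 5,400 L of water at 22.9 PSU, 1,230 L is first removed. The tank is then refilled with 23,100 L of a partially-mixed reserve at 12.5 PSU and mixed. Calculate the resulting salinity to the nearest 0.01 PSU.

Remaining after removal: 4,170 L at 22.9 PSU (salt = 95,493)
After addition: salt = 95,493 + 23,100×12.5 = 384,243; volume = 27,270 L
S = 384,243 / 27,270 = 14.0903 PSU

14.09 PSU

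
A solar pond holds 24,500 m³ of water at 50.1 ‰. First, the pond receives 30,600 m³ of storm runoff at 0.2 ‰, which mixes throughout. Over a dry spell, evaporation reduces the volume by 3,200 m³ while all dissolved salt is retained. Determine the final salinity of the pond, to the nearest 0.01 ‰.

After mixing: salt = 24,500×50.1 + 30,600×0.2 = 1,233,570; volume = 55,100 m³
After evaporation: salt unchanged = 1,233,570; volume = 55,100 − 3,200 = 51,900 m³
S = 1,233,570 / 51,900 = 23.7682 ‰

23.77 ‰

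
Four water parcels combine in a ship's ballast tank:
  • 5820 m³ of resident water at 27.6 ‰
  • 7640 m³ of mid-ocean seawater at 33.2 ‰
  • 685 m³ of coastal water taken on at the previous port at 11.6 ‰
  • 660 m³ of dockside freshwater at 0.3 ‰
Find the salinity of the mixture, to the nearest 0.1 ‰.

28.5 ‰

Salt balance:
salt = 5,820×27.6 + 7,640×33.2 + 685×11.6 + 660×0.3 = 160,632 + 253,648 + 7,946 + 198 = 422,424
volume = 5,820 + 7,640 + 685 + 660 = 14,805 m³
S = 422,424 / 14,805 = 28.533 ‰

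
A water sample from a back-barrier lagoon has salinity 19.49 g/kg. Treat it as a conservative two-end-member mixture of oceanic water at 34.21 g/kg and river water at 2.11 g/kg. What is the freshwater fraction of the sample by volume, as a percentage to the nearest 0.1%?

45.9%

Let f be the freshwater fraction. Salt balance per unit volume:
f×2.11 + (1−f)×34.21 = 19.49
f = (34.21 − 19.49) / (34.21 − 2.11) = 14.72/32.1 = 0.4586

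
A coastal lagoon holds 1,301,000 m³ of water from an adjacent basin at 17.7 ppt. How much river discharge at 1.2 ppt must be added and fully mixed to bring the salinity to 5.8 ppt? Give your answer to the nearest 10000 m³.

Salt balance: 1,301,000×17.7 + V×1.2 = (1,301,000+V)×5.8
23,027,700 + 1.2V = 7,545,800 + 5.8V
15,481,900 = 4.6V
V = 3,365,630.43 m³

3370000 m³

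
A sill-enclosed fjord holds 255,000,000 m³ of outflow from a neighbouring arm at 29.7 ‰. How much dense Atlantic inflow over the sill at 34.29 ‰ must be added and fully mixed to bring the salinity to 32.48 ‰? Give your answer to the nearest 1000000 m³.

392000000 m³

Salt balance: 255,000,000×29.7 + V×34.29 = (255,000,000+V)×32.48
7,573,500,000 + 34.29V = 8,282,400,000 + 32.48V
708,900,000 = 1.81V
V = 391,657,458.56 m³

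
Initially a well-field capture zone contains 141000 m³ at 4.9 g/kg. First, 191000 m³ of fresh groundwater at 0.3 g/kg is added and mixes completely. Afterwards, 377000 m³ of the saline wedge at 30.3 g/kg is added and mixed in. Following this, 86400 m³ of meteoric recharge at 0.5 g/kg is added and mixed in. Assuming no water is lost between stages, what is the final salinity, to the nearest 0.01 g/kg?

15.36 g/kg

Salt balance:
Initial salt = 141,000×4.9 = 690,900
After stage 1: salt = 690,900 + 191,000×0.3 = 748,200; volume = 332,000 m³; S = 2.254 g/kg
After stage 2: salt = 748,200 + 377,000×30.3 = 12,171,300; volume = 709,000 m³; S = 17.167 g/kg
After stage 3: salt = 12,171,300 + 86,400×0.5 = 12,214,500; volume = 795,400 m³
S = 12,214,500 / 795,400 = 15.3564 g/kg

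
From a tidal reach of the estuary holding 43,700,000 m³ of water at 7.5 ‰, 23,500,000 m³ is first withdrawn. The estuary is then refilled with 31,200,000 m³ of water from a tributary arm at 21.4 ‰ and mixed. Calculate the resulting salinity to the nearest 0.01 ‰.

15.94 ‰

Remaining after removal: 20,200,000 m³ at 7.5 ‰ (salt = 151,500,000)
After addition: salt = 151,500,000 + 31,200,000×21.4 = 819,180,000; volume = 51,400,000 m³
S = 819,180,000 / 51,400,000 = 15.9374 ‰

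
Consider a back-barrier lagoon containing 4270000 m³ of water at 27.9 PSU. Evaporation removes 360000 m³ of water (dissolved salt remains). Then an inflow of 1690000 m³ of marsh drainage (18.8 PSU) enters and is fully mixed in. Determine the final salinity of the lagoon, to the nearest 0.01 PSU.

After evaporation: salt = 4,270,000×27.9 = 119,133,000; volume = 4,270,000 − 360,000 = 3,910,000 m³
After mixing: salt = 119,133,000 + 1,690,000×18.8 = 150,905,000; volume = 3,910,000 + 1,690,000 = 5,600,000 m³
S = 150,905,000 / 5,600,000 = 26.9473 PSU

26.95 PSU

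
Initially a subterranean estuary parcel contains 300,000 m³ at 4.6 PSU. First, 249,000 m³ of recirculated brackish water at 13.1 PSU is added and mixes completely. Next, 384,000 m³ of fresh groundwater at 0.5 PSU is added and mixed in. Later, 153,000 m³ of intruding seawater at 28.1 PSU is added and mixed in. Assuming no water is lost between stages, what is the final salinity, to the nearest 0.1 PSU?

8.4 PSU

Mass of salt is conserved:
Initial salt = 300,000×4.6 = 1,380,000
After stage 1: salt = 1,380,000 + 249,000×13.1 = 4,641,900; volume = 549,000 m³; S = 8.455 PSU
After stage 2: salt = 4,641,900 + 384,000×0.5 = 4,833,900; volume = 933,000 m³; S = 5.181 PSU
After stage 3: salt = 4,833,900 + 153,000×28.1 = 9,133,200; volume = 1,086,000 m³
S = 9,133,200 / 1,086,000 = 8.4099 PSU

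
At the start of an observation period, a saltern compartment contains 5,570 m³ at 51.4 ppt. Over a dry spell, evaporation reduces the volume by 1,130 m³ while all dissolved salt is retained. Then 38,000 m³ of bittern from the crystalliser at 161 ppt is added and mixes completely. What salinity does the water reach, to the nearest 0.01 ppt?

After evaporation: salt = 5,570×51.4 = 286,298; volume = 5,570 − 1,130 = 4,440 m³
After mixing: salt = 286,298 + 38,000×161 = 6,404,298; volume = 4,440 + 38,000 = 42,440 m³
S = 6,404,298 / 42,440 = 150.9024 ppt

150.90 ppt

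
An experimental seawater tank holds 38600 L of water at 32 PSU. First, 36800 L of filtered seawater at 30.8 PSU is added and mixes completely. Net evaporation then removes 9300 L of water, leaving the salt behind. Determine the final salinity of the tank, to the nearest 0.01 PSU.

35.83 PSU

After mixing: salt = 38,600×32 + 36,800×30.8 = 2,368,640; volume = 75,400 L
After evaporation: salt unchanged = 2,368,640; volume = 75,400 − 9,300 = 66,100 L
S = 2,368,640 / 66,100 = 35.8342 PSU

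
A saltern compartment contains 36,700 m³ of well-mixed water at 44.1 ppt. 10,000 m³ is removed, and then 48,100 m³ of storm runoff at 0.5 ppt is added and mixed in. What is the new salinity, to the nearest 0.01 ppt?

Remaining after removal: 26,700 m³ at 44.1 ppt (salt = 1,177,470)
After addition: salt = 1,177,470 + 48,100×0.5 = 1,201,520; volume = 74,800 m³
S = 1,201,520 / 74,800 = 16.0631 ppt

16.06 ppt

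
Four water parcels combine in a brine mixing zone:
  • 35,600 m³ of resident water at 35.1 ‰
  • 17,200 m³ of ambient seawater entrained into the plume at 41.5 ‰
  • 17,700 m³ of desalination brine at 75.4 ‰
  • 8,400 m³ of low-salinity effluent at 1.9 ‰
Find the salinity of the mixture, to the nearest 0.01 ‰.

42.00 ‰

Weighted by volume,
salt = 35,600×35.1 + 17,200×41.5 + 17,700×75.4 + 8,400×1.9 = 1,249,560 + 713,800 + 1,334,580 + 15,960 = 3,313,900
volume = 35,600 + 17,200 + 17,700 + 8,400 = 78,900 m³
S = 3,313,900 / 78,900 = 42.0013 ‰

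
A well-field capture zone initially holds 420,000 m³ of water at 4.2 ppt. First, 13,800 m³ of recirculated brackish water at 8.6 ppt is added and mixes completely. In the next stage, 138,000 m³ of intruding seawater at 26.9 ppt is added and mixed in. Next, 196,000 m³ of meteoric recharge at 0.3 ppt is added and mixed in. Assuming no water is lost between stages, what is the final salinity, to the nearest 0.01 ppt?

7.36 ppt

Conserving salt mass:
Initial salt = 420,000×4.2 = 1,764,000
After stage 1: salt = 1,764,000 + 13,800×8.6 = 1,882,680; volume = 433,800 m³; S = 4.34 ppt
After stage 2: salt = 1,882,680 + 138,000×26.9 = 5,594,880; volume = 571,800 m³; S = 9.785 ppt
After stage 3: salt = 5,594,880 + 196,000×0.3 = 5,653,680; volume = 767,800 m³
S = 5,653,680 / 767,800 = 7.3635 ppt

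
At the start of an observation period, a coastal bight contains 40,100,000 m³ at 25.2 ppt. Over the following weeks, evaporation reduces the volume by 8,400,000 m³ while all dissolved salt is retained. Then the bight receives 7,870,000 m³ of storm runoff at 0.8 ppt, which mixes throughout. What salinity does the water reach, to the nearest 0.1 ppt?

25.7 ppt

After evaporation: salt = 40,100,000×25.2 = 1,010,520,000; volume = 40,100,000 − 8,400,000 = 31,700,000 m³
After mixing: salt = 1,010,520,000 + 7,870,000×0.8 = 1,016,816,000; volume = 31,700,000 + 7,870,000 = 39,570,000 m³
S = 1,016,816,000 / 39,570,000 = 25.6966 ppt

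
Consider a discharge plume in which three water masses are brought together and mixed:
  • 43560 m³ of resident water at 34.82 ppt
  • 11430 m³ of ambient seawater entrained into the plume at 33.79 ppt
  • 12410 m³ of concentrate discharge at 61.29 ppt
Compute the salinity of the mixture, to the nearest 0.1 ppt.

Mass of salt is conserved:
salt = 43,560×34.82 + 11,430×33.79 + 12,410×61.29 = 1,516,759.2 + 386,219.7 + 760,608.9 = 2,663,587.8
volume = 43,560 + 11,430 + 12,410 = 67,400 m³
S = 2,663,587.8 / 67,400 = 39.519 ppt

39.5 ppt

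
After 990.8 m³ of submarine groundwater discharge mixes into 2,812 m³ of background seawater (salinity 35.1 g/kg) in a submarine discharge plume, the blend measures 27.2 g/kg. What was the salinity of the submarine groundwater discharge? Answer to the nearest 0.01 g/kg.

Salt balance: 2,812×35.1 + 990.8×S = 3,802.8×27.2
98,701.2 + 990.8·S = 103,436.16
S = (103,436.16 − 98,701.2) / 990.8 = 4.7789 g/kg

4.78 g/kg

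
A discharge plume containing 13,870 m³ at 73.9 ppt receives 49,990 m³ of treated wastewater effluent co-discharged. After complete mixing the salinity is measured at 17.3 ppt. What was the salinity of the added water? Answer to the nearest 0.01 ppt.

1.60 ppt

Salt balance: 13,870×73.9 + 49,990×S = 63,860×17.3
1,024,993 + 49,990·S = 1,104,778
S = (1,104,778 − 1,024,993) / 49,990 = 1.596 ppt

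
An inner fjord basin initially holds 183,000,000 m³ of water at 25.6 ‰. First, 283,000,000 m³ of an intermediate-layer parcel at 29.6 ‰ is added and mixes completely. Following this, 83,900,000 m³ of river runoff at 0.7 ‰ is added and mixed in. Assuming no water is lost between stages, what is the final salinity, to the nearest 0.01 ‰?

23.86 ‰

Mass of salt is conserved:
Initial salt = 183,000,000×25.6 = 4,684,800,000
After stage 1: salt = 4,684,800,000 + 283,000,000×29.6 = 13,061,600,000; volume = 466,000,000 m³; S = 28.029 ‰
After stage 2: salt = 13,061,600,000 + 83,900,000×0.7 = 13,120,330,000; volume = 549,900,000 m³
S = 13,120,330,000 / 549,900,000 = 23.8595 ‰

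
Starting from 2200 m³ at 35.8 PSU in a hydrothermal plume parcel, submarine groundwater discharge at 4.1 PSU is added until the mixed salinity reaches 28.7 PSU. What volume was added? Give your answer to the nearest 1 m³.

Salt balance: 2,200×35.8 + V×4.1 = (2,200+V)×28.7
78,760 + 4.1V = 63,140 + 28.7V
15,620 = 24.6V
V = 634.96 m³

635 m³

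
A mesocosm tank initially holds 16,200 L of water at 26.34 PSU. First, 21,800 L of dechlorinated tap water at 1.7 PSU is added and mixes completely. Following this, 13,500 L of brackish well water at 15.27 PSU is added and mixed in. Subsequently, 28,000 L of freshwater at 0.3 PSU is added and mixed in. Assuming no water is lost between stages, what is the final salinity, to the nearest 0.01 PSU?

Total salt / total volume:
Initial salt = 16,200×26.34 = 426,708
After stage 1: salt = 426,708 + 21,800×1.7 = 463,768; volume = 38,000 L; S = 12.204 PSU
After stage 2: salt = 463,768 + 13,500×15.27 = 669,913; volume = 51,500 L; S = 13.008 PSU
After stage 3: salt = 669,913 + 28,000×0.3 = 678,313; volume = 79,500 L
S = 678,313 / 79,500 = 8.5322 PSU

8.53 PSU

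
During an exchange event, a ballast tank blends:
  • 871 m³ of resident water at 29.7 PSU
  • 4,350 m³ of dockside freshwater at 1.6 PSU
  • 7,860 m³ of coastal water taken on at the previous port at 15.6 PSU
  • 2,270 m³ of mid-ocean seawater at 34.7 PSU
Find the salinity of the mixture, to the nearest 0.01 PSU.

Total salt / total volume:
salt = 871×29.7 + 4,350×1.6 + 7,860×15.6 + 2,270×34.7 = 25,868.7 + 6,960 + 122,616 + 78,769 = 234,213.7
volume = 871 + 4,350 + 7,860 + 2,270 = 15,351 m³
S = 234,213.7 / 15,351 = 15.2572 PSU

15.26 PSU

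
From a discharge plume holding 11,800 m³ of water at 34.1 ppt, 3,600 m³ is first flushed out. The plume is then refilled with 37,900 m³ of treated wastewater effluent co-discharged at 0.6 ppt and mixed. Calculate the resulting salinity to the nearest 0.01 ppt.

Remaining after removal: 8,200 m³ at 34.1 ppt (salt = 279,620)
After addition: salt = 279,620 + 37,900×0.6 = 302,360; volume = 46,100 m³
S = 302,360 / 46,100 = 6.5588 ppt

6.56 ppt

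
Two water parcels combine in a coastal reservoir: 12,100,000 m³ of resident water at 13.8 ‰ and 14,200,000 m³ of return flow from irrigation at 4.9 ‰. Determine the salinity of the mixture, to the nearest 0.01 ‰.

8.99 ‰

By conservation of dissolved salt,
salt = 12,100,000×13.8 + 14,200,000×4.9 = 166,980,000 + 69,580,000 = 236,560,000
volume = 12,100,000 + 14,200,000 = 26,300,000 m³
S = 236,560,000 / 26,300,000 = 8.9947 ‰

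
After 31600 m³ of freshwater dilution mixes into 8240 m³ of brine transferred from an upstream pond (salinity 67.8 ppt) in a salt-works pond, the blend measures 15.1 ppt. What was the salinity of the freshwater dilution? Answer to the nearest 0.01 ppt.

Salt balance: 8,240×67.8 + 31,600×S = 39,840×15.1
558,672 + 31,600·S = 601,584
S = (601,584 − 558,672) / 31,600 = 1.358 ppt

1.36 ppt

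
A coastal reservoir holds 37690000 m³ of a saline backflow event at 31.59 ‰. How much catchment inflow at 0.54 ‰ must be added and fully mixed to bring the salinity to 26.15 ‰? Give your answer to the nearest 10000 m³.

Salt balance: 37,690,000×31.59 + V×0.54 = (37,690,000+V)×26.15
1,190,627,100 + 0.54V = 985,593,500 + 26.15V
205,033,600 = 25.61V
V = 8,005,997.66 m³

8010000 m³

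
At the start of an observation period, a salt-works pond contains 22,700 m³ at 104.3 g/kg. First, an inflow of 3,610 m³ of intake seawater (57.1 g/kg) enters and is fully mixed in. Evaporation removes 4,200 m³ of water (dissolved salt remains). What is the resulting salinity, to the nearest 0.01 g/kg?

116.41 g/kg

After mixing: salt = 22,700×104.3 + 3,610×57.1 = 2,573,741; volume = 26,310 m³
After evaporation: salt unchanged = 2,573,741; volume = 26,310 − 4,200 = 22,110 m³
S = 2,573,741 / 22,110 = 116.4062 g/kg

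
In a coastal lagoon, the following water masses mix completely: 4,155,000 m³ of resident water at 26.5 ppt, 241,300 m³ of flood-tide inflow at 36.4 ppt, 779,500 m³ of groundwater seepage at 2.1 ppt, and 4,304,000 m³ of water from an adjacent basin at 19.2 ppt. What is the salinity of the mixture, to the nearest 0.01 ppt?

21.43 ppt

Mass of salt is conserved:
salt = 4,155,000×26.5 + 241,300×36.4 + 779,500×2.1 + 4,304,000×19.2 = 110,107,500 + 8,783,320 + 1,636,950 + 82,636,800 = 203,164,570
volume = 4,155,000 + 241,300 + 779,500 + 4,304,000 = 9,479,800 m³
S = 203,164,570 / 9,479,800 = 21.4313 ppt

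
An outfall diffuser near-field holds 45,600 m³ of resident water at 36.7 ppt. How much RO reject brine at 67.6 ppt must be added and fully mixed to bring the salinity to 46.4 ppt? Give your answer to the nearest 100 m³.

20900 m³

Salt balance: 45,600×36.7 + V×67.6 = (45,600+V)×46.4
1,673,520 + 67.6V = 2,115,840 + 46.4V
442,320 = 21.2V
V = 20,864.15 m³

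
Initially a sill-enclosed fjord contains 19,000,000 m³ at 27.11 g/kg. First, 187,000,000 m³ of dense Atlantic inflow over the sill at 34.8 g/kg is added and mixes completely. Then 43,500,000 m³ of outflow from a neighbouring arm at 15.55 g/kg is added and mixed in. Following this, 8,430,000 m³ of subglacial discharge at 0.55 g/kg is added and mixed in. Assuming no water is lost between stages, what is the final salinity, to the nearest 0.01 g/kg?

29.87 g/kg

Salt balance:
Initial salt = 19,000,000×27.11 = 515,090,000
After stage 1: salt = 515,090,000 + 187,000,000×34.8 = 7,022,690,000; volume = 206,000,000 m³; S = 34.091 g/kg
After stage 2: salt = 7,022,690,000 + 43,500,000×15.55 = 7,699,115,000; volume = 249,500,000 m³; S = 30.858 g/kg
After stage 3: salt = 7,699,115,000 + 8,430,000×0.55 = 7,703,751,500; volume = 257,930,000 m³
S = 7,703,751,500 / 257,930,000 = 29.8676 g/kg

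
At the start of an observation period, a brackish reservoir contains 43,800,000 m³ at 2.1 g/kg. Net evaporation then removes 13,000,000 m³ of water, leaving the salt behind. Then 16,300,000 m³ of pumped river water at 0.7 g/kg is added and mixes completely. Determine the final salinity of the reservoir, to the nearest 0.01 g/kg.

2.20 g/kg

After evaporation: salt = 43,800,000×2.1 = 91,980,000; volume = 43,800,000 − 13,000,000 = 30,800,000 m³
After mixing: salt = 91,980,000 + 16,300,000×0.7 = 103,390,000; volume = 30,800,000 + 16,300,000 = 47,100,000 m³
S = 103,390,000 / 47,100,000 = 2.1951 g/kg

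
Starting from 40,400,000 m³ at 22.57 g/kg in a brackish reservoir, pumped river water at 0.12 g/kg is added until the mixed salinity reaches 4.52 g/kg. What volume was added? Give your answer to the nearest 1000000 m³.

166000000 m³

Salt balance: 40,400,000×22.57 + V×0.12 = (40,400,000+V)×4.52
911,828,000 + 0.12V = 182,608,000 + 4.52V
729,220,000 = 4.4V
V = 165,731,818.18 m³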